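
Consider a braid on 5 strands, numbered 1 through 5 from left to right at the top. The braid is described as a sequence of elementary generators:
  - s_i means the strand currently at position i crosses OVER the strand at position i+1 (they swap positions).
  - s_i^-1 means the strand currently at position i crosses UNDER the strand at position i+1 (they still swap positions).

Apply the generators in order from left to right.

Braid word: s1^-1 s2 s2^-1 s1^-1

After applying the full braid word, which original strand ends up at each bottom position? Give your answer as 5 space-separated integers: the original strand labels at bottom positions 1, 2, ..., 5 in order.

Gen 1 (s1^-1): strand 1 crosses under strand 2. Perm now: [2 1 3 4 5]
Gen 2 (s2): strand 1 crosses over strand 3. Perm now: [2 3 1 4 5]
Gen 3 (s2^-1): strand 3 crosses under strand 1. Perm now: [2 1 3 4 5]
Gen 4 (s1^-1): strand 2 crosses under strand 1. Perm now: [1 2 3 4 5]

Answer: 1 2 3 4 5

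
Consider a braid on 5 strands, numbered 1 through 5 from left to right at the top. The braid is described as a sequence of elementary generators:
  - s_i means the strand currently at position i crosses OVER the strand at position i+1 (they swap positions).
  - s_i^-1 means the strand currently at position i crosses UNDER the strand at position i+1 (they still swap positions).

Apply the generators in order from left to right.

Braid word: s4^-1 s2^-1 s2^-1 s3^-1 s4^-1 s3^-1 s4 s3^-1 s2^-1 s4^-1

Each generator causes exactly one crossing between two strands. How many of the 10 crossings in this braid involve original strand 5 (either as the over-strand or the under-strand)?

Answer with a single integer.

Answer: 5

Derivation:
Gen 1: crossing 4x5. Involves strand 5? yes. Count so far: 1
Gen 2: crossing 2x3. Involves strand 5? no. Count so far: 1
Gen 3: crossing 3x2. Involves strand 5? no. Count so far: 1
Gen 4: crossing 3x5. Involves strand 5? yes. Count so far: 2
Gen 5: crossing 3x4. Involves strand 5? no. Count so far: 2
Gen 6: crossing 5x4. Involves strand 5? yes. Count so far: 3
Gen 7: crossing 5x3. Involves strand 5? yes. Count so far: 4
Gen 8: crossing 4x3. Involves strand 5? no. Count so far: 4
Gen 9: crossing 2x3. Involves strand 5? no. Count so far: 4
Gen 10: crossing 4x5. Involves strand 5? yes. Count so far: 5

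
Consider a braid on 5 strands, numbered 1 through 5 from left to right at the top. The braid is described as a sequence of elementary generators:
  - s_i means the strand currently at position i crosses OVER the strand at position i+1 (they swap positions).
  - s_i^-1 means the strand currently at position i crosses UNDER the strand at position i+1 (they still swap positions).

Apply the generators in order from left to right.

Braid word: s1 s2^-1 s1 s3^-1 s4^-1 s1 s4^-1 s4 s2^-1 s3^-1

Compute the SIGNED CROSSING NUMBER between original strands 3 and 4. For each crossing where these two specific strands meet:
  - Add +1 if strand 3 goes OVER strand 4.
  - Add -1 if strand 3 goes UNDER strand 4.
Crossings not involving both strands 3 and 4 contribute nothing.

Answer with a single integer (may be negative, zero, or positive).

Answer: -1

Derivation:
Gen 1: crossing 1x2. Both 3&4? no. Sum: 0
Gen 2: crossing 1x3. Both 3&4? no. Sum: 0
Gen 3: crossing 2x3. Both 3&4? no. Sum: 0
Gen 4: crossing 1x4. Both 3&4? no. Sum: 0
Gen 5: crossing 1x5. Both 3&4? no. Sum: 0
Gen 6: crossing 3x2. Both 3&4? no. Sum: 0
Gen 7: crossing 5x1. Both 3&4? no. Sum: 0
Gen 8: crossing 1x5. Both 3&4? no. Sum: 0
Gen 9: 3 under 4. Both 3&4? yes. Contrib: -1. Sum: -1
Gen 10: crossing 3x5. Both 3&4? no. Sum: -1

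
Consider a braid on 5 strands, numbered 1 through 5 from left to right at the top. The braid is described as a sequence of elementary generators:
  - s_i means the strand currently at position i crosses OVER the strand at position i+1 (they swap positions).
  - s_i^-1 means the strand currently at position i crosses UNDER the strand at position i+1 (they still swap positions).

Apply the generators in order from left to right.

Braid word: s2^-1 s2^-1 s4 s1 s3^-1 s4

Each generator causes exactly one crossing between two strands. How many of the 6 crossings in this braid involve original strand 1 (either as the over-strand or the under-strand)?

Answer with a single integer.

Answer: 1

Derivation:
Gen 1: crossing 2x3. Involves strand 1? no. Count so far: 0
Gen 2: crossing 3x2. Involves strand 1? no. Count so far: 0
Gen 3: crossing 4x5. Involves strand 1? no. Count so far: 0
Gen 4: crossing 1x2. Involves strand 1? yes. Count so far: 1
Gen 5: crossing 3x5. Involves strand 1? no. Count so far: 1
Gen 6: crossing 3x4. Involves strand 1? no. Count so far: 1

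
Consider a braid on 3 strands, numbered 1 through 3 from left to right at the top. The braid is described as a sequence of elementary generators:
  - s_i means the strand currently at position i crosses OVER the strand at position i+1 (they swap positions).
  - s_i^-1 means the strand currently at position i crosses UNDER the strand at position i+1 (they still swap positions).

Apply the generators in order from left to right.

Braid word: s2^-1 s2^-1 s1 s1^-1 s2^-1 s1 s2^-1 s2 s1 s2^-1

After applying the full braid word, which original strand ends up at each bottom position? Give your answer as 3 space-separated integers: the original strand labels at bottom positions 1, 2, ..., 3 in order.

Gen 1 (s2^-1): strand 2 crosses under strand 3. Perm now: [1 3 2]
Gen 2 (s2^-1): strand 3 crosses under strand 2. Perm now: [1 2 3]
Gen 3 (s1): strand 1 crosses over strand 2. Perm now: [2 1 3]
Gen 4 (s1^-1): strand 2 crosses under strand 1. Perm now: [1 2 3]
Gen 5 (s2^-1): strand 2 crosses under strand 3. Perm now: [1 3 2]
Gen 6 (s1): strand 1 crosses over strand 3. Perm now: [3 1 2]
Gen 7 (s2^-1): strand 1 crosses under strand 2. Perm now: [3 2 1]
Gen 8 (s2): strand 2 crosses over strand 1. Perm now: [3 1 2]
Gen 9 (s1): strand 3 crosses over strand 1. Perm now: [1 3 2]
Gen 10 (s2^-1): strand 3 crosses under strand 2. Perm now: [1 2 3]

Answer: 1 2 3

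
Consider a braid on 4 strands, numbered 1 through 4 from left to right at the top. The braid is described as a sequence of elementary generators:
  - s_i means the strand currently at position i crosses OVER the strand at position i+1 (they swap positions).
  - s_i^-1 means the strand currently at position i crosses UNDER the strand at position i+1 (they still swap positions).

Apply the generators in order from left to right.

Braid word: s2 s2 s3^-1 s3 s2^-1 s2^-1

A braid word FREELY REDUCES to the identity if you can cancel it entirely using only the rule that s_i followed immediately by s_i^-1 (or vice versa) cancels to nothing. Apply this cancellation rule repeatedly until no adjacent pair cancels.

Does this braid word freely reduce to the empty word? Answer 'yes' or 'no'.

Gen 1 (s2): push. Stack: [s2]
Gen 2 (s2): push. Stack: [s2 s2]
Gen 3 (s3^-1): push. Stack: [s2 s2 s3^-1]
Gen 4 (s3): cancels prior s3^-1. Stack: [s2 s2]
Gen 5 (s2^-1): cancels prior s2. Stack: [s2]
Gen 6 (s2^-1): cancels prior s2. Stack: []
Reduced word: (empty)

Answer: yes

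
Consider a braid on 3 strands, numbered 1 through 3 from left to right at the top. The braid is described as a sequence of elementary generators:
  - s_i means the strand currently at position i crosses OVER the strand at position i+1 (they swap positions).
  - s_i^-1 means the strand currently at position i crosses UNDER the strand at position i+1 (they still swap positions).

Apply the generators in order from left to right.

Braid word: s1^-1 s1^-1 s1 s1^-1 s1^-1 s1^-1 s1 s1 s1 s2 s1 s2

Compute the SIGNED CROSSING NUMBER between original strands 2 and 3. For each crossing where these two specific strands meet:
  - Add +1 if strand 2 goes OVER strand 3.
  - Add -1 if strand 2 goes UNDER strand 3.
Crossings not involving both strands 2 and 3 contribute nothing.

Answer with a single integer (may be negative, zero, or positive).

Gen 1: crossing 1x2. Both 2&3? no. Sum: 0
Gen 2: crossing 2x1. Both 2&3? no. Sum: 0
Gen 3: crossing 1x2. Both 2&3? no. Sum: 0
Gen 4: crossing 2x1. Both 2&3? no. Sum: 0
Gen 5: crossing 1x2. Both 2&3? no. Sum: 0
Gen 6: crossing 2x1. Both 2&3? no. Sum: 0
Gen 7: crossing 1x2. Both 2&3? no. Sum: 0
Gen 8: crossing 2x1. Both 2&3? no. Sum: 0
Gen 9: crossing 1x2. Both 2&3? no. Sum: 0
Gen 10: crossing 1x3. Both 2&3? no. Sum: 0
Gen 11: 2 over 3. Both 2&3? yes. Contrib: +1. Sum: 1
Gen 12: crossing 2x1. Both 2&3? no. Sum: 1

Answer: 1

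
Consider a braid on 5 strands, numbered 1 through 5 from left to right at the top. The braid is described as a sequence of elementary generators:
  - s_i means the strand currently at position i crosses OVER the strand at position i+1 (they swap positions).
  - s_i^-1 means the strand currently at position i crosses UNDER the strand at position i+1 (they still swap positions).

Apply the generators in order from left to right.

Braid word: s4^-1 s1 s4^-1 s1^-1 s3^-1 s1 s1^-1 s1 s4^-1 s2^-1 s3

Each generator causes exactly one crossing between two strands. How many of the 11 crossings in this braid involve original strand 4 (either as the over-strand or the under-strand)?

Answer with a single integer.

Gen 1: crossing 4x5. Involves strand 4? yes. Count so far: 1
Gen 2: crossing 1x2. Involves strand 4? no. Count so far: 1
Gen 3: crossing 5x4. Involves strand 4? yes. Count so far: 2
Gen 4: crossing 2x1. Involves strand 4? no. Count so far: 2
Gen 5: crossing 3x4. Involves strand 4? yes. Count so far: 3
Gen 6: crossing 1x2. Involves strand 4? no. Count so far: 3
Gen 7: crossing 2x1. Involves strand 4? no. Count so far: 3
Gen 8: crossing 1x2. Involves strand 4? no. Count so far: 3
Gen 9: crossing 3x5. Involves strand 4? no. Count so far: 3
Gen 10: crossing 1x4. Involves strand 4? yes. Count so far: 4
Gen 11: crossing 1x5. Involves strand 4? no. Count so far: 4

Answer: 4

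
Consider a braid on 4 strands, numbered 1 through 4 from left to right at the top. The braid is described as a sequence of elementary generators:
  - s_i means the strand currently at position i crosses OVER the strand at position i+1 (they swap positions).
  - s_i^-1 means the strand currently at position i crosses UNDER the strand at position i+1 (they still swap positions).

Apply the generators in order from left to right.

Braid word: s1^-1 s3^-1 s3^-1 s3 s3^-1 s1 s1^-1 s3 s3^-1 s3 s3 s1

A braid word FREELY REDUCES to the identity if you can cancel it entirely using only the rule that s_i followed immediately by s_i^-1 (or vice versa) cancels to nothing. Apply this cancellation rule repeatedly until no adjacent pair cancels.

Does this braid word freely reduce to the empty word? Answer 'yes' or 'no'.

Answer: yes

Derivation:
Gen 1 (s1^-1): push. Stack: [s1^-1]
Gen 2 (s3^-1): push. Stack: [s1^-1 s3^-1]
Gen 3 (s3^-1): push. Stack: [s1^-1 s3^-1 s3^-1]
Gen 4 (s3): cancels prior s3^-1. Stack: [s1^-1 s3^-1]
Gen 5 (s3^-1): push. Stack: [s1^-1 s3^-1 s3^-1]
Gen 6 (s1): push. Stack: [s1^-1 s3^-1 s3^-1 s1]
Gen 7 (s1^-1): cancels prior s1. Stack: [s1^-1 s3^-1 s3^-1]
Gen 8 (s3): cancels prior s3^-1. Stack: [s1^-1 s3^-1]
Gen 9 (s3^-1): push. Stack: [s1^-1 s3^-1 s3^-1]
Gen 10 (s3): cancels prior s3^-1. Stack: [s1^-1 s3^-1]
Gen 11 (s3): cancels prior s3^-1. Stack: [s1^-1]
Gen 12 (s1): cancels prior s1^-1. Stack: []
Reduced word: (empty)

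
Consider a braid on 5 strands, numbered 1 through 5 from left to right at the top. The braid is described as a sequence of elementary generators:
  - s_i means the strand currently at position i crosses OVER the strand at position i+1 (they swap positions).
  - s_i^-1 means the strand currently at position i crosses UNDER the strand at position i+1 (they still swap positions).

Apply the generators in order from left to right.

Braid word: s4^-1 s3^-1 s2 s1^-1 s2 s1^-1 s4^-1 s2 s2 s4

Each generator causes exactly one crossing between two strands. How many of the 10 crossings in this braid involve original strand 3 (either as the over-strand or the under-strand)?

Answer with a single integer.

Gen 1: crossing 4x5. Involves strand 3? no. Count so far: 0
Gen 2: crossing 3x5. Involves strand 3? yes. Count so far: 1
Gen 3: crossing 2x5. Involves strand 3? no. Count so far: 1
Gen 4: crossing 1x5. Involves strand 3? no. Count so far: 1
Gen 5: crossing 1x2. Involves strand 3? no. Count so far: 1
Gen 6: crossing 5x2. Involves strand 3? no. Count so far: 1
Gen 7: crossing 3x4. Involves strand 3? yes. Count so far: 2
Gen 8: crossing 5x1. Involves strand 3? no. Count so far: 2
Gen 9: crossing 1x5. Involves strand 3? no. Count so far: 2
Gen 10: crossing 4x3. Involves strand 3? yes. Count so far: 3

Answer: 3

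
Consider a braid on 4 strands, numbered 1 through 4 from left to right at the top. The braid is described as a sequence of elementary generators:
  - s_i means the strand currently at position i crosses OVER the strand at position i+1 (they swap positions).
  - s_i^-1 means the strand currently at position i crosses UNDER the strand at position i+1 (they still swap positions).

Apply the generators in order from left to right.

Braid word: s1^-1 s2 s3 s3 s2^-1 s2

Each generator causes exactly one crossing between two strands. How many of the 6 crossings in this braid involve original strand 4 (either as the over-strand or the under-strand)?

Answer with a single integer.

Answer: 2

Derivation:
Gen 1: crossing 1x2. Involves strand 4? no. Count so far: 0
Gen 2: crossing 1x3. Involves strand 4? no. Count so far: 0
Gen 3: crossing 1x4. Involves strand 4? yes. Count so far: 1
Gen 4: crossing 4x1. Involves strand 4? yes. Count so far: 2
Gen 5: crossing 3x1. Involves strand 4? no. Count so far: 2
Gen 6: crossing 1x3. Involves strand 4? no. Count so far: 2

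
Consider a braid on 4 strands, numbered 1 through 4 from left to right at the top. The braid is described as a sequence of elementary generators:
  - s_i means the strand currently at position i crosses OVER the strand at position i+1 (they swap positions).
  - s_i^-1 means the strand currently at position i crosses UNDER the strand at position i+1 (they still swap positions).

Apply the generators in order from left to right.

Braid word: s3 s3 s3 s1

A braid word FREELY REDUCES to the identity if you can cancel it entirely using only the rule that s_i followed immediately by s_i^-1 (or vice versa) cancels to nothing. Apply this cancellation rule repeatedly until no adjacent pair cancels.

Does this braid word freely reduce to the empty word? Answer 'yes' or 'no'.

Gen 1 (s3): push. Stack: [s3]
Gen 2 (s3): push. Stack: [s3 s3]
Gen 3 (s3): push. Stack: [s3 s3 s3]
Gen 4 (s1): push. Stack: [s3 s3 s3 s1]
Reduced word: s3 s3 s3 s1

Answer: no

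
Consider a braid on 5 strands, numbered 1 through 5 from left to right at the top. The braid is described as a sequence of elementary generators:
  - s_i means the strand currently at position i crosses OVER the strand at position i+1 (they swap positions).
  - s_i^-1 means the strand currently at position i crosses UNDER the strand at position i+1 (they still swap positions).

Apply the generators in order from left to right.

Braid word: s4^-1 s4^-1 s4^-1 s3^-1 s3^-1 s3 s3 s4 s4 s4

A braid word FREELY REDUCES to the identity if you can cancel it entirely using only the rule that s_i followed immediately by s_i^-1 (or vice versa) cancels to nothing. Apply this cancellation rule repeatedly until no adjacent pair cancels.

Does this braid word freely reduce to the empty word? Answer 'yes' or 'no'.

Answer: yes

Derivation:
Gen 1 (s4^-1): push. Stack: [s4^-1]
Gen 2 (s4^-1): push. Stack: [s4^-1 s4^-1]
Gen 3 (s4^-1): push. Stack: [s4^-1 s4^-1 s4^-1]
Gen 4 (s3^-1): push. Stack: [s4^-1 s4^-1 s4^-1 s3^-1]
Gen 5 (s3^-1): push. Stack: [s4^-1 s4^-1 s4^-1 s3^-1 s3^-1]
Gen 6 (s3): cancels prior s3^-1. Stack: [s4^-1 s4^-1 s4^-1 s3^-1]
Gen 7 (s3): cancels prior s3^-1. Stack: [s4^-1 s4^-1 s4^-1]
Gen 8 (s4): cancels prior s4^-1. Stack: [s4^-1 s4^-1]
Gen 9 (s4): cancels prior s4^-1. Stack: [s4^-1]
Gen 10 (s4): cancels prior s4^-1. Stack: []
Reduced word: (empty)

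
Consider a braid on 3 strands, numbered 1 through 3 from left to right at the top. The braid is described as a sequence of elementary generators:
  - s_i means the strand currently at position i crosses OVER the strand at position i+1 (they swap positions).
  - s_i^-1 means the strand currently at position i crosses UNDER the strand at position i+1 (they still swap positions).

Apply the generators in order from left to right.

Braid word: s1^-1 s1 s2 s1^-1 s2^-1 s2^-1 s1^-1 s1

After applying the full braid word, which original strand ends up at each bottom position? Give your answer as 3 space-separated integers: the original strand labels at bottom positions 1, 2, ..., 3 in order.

Answer: 3 1 2

Derivation:
Gen 1 (s1^-1): strand 1 crosses under strand 2. Perm now: [2 1 3]
Gen 2 (s1): strand 2 crosses over strand 1. Perm now: [1 2 3]
Gen 3 (s2): strand 2 crosses over strand 3. Perm now: [1 3 2]
Gen 4 (s1^-1): strand 1 crosses under strand 3. Perm now: [3 1 2]
Gen 5 (s2^-1): strand 1 crosses under strand 2. Perm now: [3 2 1]
Gen 6 (s2^-1): strand 2 crosses under strand 1. Perm now: [3 1 2]
Gen 7 (s1^-1): strand 3 crosses under strand 1. Perm now: [1 3 2]
Gen 8 (s1): strand 1 crosses over strand 3. Perm now: [3 1 2]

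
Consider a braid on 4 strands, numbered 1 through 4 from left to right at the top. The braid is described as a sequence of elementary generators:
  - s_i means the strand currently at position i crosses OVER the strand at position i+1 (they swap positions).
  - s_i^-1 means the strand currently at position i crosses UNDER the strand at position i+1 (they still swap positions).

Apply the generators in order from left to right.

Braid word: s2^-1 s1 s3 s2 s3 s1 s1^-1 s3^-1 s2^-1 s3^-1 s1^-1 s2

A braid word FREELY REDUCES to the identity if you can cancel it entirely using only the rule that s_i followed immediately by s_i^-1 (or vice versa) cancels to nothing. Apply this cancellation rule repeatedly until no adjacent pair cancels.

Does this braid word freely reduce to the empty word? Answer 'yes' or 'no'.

Gen 1 (s2^-1): push. Stack: [s2^-1]
Gen 2 (s1): push. Stack: [s2^-1 s1]
Gen 3 (s3): push. Stack: [s2^-1 s1 s3]
Gen 4 (s2): push. Stack: [s2^-1 s1 s3 s2]
Gen 5 (s3): push. Stack: [s2^-1 s1 s3 s2 s3]
Gen 6 (s1): push. Stack: [s2^-1 s1 s3 s2 s3 s1]
Gen 7 (s1^-1): cancels prior s1. Stack: [s2^-1 s1 s3 s2 s3]
Gen 8 (s3^-1): cancels prior s3. Stack: [s2^-1 s1 s3 s2]
Gen 9 (s2^-1): cancels prior s2. Stack: [s2^-1 s1 s3]
Gen 10 (s3^-1): cancels prior s3. Stack: [s2^-1 s1]
Gen 11 (s1^-1): cancels prior s1. Stack: [s2^-1]
Gen 12 (s2): cancels prior s2^-1. Stack: []
Reduced word: (empty)

Answer: yes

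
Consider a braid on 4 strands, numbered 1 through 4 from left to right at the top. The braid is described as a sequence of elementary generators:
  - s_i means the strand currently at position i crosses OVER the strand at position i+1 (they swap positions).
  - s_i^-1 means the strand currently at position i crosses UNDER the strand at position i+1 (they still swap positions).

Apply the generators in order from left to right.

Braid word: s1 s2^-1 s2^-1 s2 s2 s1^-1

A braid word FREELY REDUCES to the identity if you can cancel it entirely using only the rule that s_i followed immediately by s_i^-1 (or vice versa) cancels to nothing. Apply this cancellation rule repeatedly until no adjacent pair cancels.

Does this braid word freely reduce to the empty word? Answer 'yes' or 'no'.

Answer: yes

Derivation:
Gen 1 (s1): push. Stack: [s1]
Gen 2 (s2^-1): push. Stack: [s1 s2^-1]
Gen 3 (s2^-1): push. Stack: [s1 s2^-1 s2^-1]
Gen 4 (s2): cancels prior s2^-1. Stack: [s1 s2^-1]
Gen 5 (s2): cancels prior s2^-1. Stack: [s1]
Gen 6 (s1^-1): cancels prior s1. Stack: []
Reduced word: (empty)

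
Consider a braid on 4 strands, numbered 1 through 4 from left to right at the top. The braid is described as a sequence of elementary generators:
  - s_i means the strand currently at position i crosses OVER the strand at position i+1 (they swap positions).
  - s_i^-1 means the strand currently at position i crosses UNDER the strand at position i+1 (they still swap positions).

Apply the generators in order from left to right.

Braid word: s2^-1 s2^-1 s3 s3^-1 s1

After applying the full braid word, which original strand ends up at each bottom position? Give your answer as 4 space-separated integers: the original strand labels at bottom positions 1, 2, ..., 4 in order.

Answer: 2 1 3 4

Derivation:
Gen 1 (s2^-1): strand 2 crosses under strand 3. Perm now: [1 3 2 4]
Gen 2 (s2^-1): strand 3 crosses under strand 2. Perm now: [1 2 3 4]
Gen 3 (s3): strand 3 crosses over strand 4. Perm now: [1 2 4 3]
Gen 4 (s3^-1): strand 4 crosses under strand 3. Perm now: [1 2 3 4]
Gen 5 (s1): strand 1 crosses over strand 2. Perm now: [2 1 3 4]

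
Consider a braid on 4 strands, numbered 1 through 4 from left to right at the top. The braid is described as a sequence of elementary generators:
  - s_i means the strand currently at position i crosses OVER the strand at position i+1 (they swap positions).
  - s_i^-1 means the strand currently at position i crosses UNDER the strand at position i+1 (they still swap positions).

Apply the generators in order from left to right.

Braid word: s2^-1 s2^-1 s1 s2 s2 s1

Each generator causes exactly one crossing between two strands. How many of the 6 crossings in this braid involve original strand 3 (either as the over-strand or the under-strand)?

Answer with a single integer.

Answer: 4

Derivation:
Gen 1: crossing 2x3. Involves strand 3? yes. Count so far: 1
Gen 2: crossing 3x2. Involves strand 3? yes. Count so far: 2
Gen 3: crossing 1x2. Involves strand 3? no. Count so far: 2
Gen 4: crossing 1x3. Involves strand 3? yes. Count so far: 3
Gen 5: crossing 3x1. Involves strand 3? yes. Count so far: 4
Gen 6: crossing 2x1. Involves strand 3? no. Count so far: 4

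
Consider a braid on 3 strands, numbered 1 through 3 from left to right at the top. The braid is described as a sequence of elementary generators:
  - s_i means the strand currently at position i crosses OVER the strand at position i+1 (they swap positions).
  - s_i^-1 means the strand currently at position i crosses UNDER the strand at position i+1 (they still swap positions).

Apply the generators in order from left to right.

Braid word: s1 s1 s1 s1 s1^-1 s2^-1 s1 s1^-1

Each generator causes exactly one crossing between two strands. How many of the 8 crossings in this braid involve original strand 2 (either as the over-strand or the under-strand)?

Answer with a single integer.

Answer: 7

Derivation:
Gen 1: crossing 1x2. Involves strand 2? yes. Count so far: 1
Gen 2: crossing 2x1. Involves strand 2? yes. Count so far: 2
Gen 3: crossing 1x2. Involves strand 2? yes. Count so far: 3
Gen 4: crossing 2x1. Involves strand 2? yes. Count so far: 4
Gen 5: crossing 1x2. Involves strand 2? yes. Count so far: 5
Gen 6: crossing 1x3. Involves strand 2? no. Count so far: 5
Gen 7: crossing 2x3. Involves strand 2? yes. Count so far: 6
Gen 8: crossing 3x2. Involves strand 2? yes. Count so far: 7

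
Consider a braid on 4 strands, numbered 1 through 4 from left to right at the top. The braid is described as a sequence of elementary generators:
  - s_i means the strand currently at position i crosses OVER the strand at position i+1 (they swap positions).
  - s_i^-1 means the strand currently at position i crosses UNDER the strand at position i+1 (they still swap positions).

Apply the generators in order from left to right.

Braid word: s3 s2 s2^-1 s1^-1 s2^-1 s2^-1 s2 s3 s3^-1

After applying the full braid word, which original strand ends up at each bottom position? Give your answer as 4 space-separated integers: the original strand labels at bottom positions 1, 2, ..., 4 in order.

Answer: 2 4 1 3

Derivation:
Gen 1 (s3): strand 3 crosses over strand 4. Perm now: [1 2 4 3]
Gen 2 (s2): strand 2 crosses over strand 4. Perm now: [1 4 2 3]
Gen 3 (s2^-1): strand 4 crosses under strand 2. Perm now: [1 2 4 3]
Gen 4 (s1^-1): strand 1 crosses under strand 2. Perm now: [2 1 4 3]
Gen 5 (s2^-1): strand 1 crosses under strand 4. Perm now: [2 4 1 3]
Gen 6 (s2^-1): strand 4 crosses under strand 1. Perm now: [2 1 4 3]
Gen 7 (s2): strand 1 crosses over strand 4. Perm now: [2 4 1 3]
Gen 8 (s3): strand 1 crosses over strand 3. Perm now: [2 4 3 1]
Gen 9 (s3^-1): strand 3 crosses under strand 1. Perm now: [2 4 1 3]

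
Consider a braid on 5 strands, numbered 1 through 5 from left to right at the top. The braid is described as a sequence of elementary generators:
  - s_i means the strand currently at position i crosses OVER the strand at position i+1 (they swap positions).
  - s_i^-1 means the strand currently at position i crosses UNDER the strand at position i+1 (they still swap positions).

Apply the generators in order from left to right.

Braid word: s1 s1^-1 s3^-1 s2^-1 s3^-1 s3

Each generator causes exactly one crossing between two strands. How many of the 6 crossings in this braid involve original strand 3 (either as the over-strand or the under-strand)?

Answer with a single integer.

Gen 1: crossing 1x2. Involves strand 3? no. Count so far: 0
Gen 2: crossing 2x1. Involves strand 3? no. Count so far: 0
Gen 3: crossing 3x4. Involves strand 3? yes. Count so far: 1
Gen 4: crossing 2x4. Involves strand 3? no. Count so far: 1
Gen 5: crossing 2x3. Involves strand 3? yes. Count so far: 2
Gen 6: crossing 3x2. Involves strand 3? yes. Count so far: 3

Answer: 3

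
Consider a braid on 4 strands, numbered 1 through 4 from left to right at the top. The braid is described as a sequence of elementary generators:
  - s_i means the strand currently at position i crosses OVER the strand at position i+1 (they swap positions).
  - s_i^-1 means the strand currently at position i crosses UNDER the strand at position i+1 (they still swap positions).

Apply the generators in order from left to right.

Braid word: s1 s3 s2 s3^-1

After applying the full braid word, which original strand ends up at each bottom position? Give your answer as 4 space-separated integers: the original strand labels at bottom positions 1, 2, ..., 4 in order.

Answer: 2 4 3 1

Derivation:
Gen 1 (s1): strand 1 crosses over strand 2. Perm now: [2 1 3 4]
Gen 2 (s3): strand 3 crosses over strand 4. Perm now: [2 1 4 3]
Gen 3 (s2): strand 1 crosses over strand 4. Perm now: [2 4 1 3]
Gen 4 (s3^-1): strand 1 crosses under strand 3. Perm now: [2 4 3 1]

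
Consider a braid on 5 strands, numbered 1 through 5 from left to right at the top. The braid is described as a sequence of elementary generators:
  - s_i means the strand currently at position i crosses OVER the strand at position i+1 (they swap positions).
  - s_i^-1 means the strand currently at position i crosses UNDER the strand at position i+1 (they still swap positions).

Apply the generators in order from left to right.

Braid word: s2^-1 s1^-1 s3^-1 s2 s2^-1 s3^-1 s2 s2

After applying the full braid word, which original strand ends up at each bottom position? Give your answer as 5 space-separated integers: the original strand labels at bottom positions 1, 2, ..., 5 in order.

Gen 1 (s2^-1): strand 2 crosses under strand 3. Perm now: [1 3 2 4 5]
Gen 2 (s1^-1): strand 1 crosses under strand 3. Perm now: [3 1 2 4 5]
Gen 3 (s3^-1): strand 2 crosses under strand 4. Perm now: [3 1 4 2 5]
Gen 4 (s2): strand 1 crosses over strand 4. Perm now: [3 4 1 2 5]
Gen 5 (s2^-1): strand 4 crosses under strand 1. Perm now: [3 1 4 2 5]
Gen 6 (s3^-1): strand 4 crosses under strand 2. Perm now: [3 1 2 4 5]
Gen 7 (s2): strand 1 crosses over strand 2. Perm now: [3 2 1 4 5]
Gen 8 (s2): strand 2 crosses over strand 1. Perm now: [3 1 2 4 5]

Answer: 3 1 2 4 5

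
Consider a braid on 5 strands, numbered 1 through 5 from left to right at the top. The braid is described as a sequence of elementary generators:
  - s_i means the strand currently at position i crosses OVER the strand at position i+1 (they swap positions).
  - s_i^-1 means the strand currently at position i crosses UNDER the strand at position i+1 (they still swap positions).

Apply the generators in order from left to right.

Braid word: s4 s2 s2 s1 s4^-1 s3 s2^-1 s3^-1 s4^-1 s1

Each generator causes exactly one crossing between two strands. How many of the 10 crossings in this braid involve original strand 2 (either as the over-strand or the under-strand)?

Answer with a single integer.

Gen 1: crossing 4x5. Involves strand 2? no. Count so far: 0
Gen 2: crossing 2x3. Involves strand 2? yes. Count so far: 1
Gen 3: crossing 3x2. Involves strand 2? yes. Count so far: 2
Gen 4: crossing 1x2. Involves strand 2? yes. Count so far: 3
Gen 5: crossing 5x4. Involves strand 2? no. Count so far: 3
Gen 6: crossing 3x4. Involves strand 2? no. Count so far: 3
Gen 7: crossing 1x4. Involves strand 2? no. Count so far: 3
Gen 8: crossing 1x3. Involves strand 2? no. Count so far: 3
Gen 9: crossing 1x5. Involves strand 2? no. Count so far: 3
Gen 10: crossing 2x4. Involves strand 2? yes. Count so far: 4

Answer: 4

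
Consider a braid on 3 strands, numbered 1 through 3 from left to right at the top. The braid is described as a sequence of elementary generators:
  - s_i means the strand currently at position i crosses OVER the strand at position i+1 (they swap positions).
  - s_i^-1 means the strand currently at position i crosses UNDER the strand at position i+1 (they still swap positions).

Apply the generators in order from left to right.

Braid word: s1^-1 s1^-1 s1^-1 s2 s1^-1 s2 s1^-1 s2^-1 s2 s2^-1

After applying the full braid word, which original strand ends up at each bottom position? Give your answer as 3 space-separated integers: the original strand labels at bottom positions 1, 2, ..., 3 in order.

Answer: 1 2 3

Derivation:
Gen 1 (s1^-1): strand 1 crosses under strand 2. Perm now: [2 1 3]
Gen 2 (s1^-1): strand 2 crosses under strand 1. Perm now: [1 2 3]
Gen 3 (s1^-1): strand 1 crosses under strand 2. Perm now: [2 1 3]
Gen 4 (s2): strand 1 crosses over strand 3. Perm now: [2 3 1]
Gen 5 (s1^-1): strand 2 crosses under strand 3. Perm now: [3 2 1]
Gen 6 (s2): strand 2 crosses over strand 1. Perm now: [3 1 2]
Gen 7 (s1^-1): strand 3 crosses under strand 1. Perm now: [1 3 2]
Gen 8 (s2^-1): strand 3 crosses under strand 2. Perm now: [1 2 3]
Gen 9 (s2): strand 2 crosses over strand 3. Perm now: [1 3 2]
Gen 10 (s2^-1): strand 3 crosses under strand 2. Perm now: [1 2 3]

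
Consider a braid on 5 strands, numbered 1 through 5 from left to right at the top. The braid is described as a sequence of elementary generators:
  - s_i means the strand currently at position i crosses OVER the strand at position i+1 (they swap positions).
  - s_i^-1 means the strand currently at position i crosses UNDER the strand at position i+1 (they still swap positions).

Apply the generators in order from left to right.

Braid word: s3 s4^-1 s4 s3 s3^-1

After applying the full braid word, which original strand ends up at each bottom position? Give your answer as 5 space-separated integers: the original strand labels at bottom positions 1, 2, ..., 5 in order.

Gen 1 (s3): strand 3 crosses over strand 4. Perm now: [1 2 4 3 5]
Gen 2 (s4^-1): strand 3 crosses under strand 5. Perm now: [1 2 4 5 3]
Gen 3 (s4): strand 5 crosses over strand 3. Perm now: [1 2 4 3 5]
Gen 4 (s3): strand 4 crosses over strand 3. Perm now: [1 2 3 4 5]
Gen 5 (s3^-1): strand 3 crosses under strand 4. Perm now: [1 2 4 3 5]

Answer: 1 2 4 3 5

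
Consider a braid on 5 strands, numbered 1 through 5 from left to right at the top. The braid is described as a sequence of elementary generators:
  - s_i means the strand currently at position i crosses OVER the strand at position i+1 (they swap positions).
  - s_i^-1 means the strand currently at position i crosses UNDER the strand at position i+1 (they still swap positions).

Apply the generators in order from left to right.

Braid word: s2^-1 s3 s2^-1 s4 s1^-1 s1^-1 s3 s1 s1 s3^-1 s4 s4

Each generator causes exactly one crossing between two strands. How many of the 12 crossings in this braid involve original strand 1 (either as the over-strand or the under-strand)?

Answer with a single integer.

Gen 1: crossing 2x3. Involves strand 1? no. Count so far: 0
Gen 2: crossing 2x4. Involves strand 1? no. Count so far: 0
Gen 3: crossing 3x4. Involves strand 1? no. Count so far: 0
Gen 4: crossing 2x5. Involves strand 1? no. Count so far: 0
Gen 5: crossing 1x4. Involves strand 1? yes. Count so far: 1
Gen 6: crossing 4x1. Involves strand 1? yes. Count so far: 2
Gen 7: crossing 3x5. Involves strand 1? no. Count so far: 2
Gen 8: crossing 1x4. Involves strand 1? yes. Count so far: 3
Gen 9: crossing 4x1. Involves strand 1? yes. Count so far: 4
Gen 10: crossing 5x3. Involves strand 1? no. Count so far: 4
Gen 11: crossing 5x2. Involves strand 1? no. Count so far: 4
Gen 12: crossing 2x5. Involves strand 1? no. Count so far: 4

Answer: 4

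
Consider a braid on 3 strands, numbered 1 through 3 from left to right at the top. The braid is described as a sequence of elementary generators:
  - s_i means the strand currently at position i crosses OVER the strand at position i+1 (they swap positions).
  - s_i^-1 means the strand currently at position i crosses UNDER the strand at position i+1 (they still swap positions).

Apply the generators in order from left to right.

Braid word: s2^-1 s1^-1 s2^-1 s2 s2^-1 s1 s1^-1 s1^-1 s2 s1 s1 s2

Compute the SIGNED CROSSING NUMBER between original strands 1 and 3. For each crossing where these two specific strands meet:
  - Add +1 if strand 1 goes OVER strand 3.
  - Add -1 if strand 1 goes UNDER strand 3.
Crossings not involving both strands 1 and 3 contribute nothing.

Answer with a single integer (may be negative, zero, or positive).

Gen 1: crossing 2x3. Both 1&3? no. Sum: 0
Gen 2: 1 under 3. Both 1&3? yes. Contrib: -1. Sum: -1
Gen 3: crossing 1x2. Both 1&3? no. Sum: -1
Gen 4: crossing 2x1. Both 1&3? no. Sum: -1
Gen 5: crossing 1x2. Both 1&3? no. Sum: -1
Gen 6: crossing 3x2. Both 1&3? no. Sum: -1
Gen 7: crossing 2x3. Both 1&3? no. Sum: -1
Gen 8: crossing 3x2. Both 1&3? no. Sum: -1
Gen 9: 3 over 1. Both 1&3? yes. Contrib: -1. Sum: -2
Gen 10: crossing 2x1. Both 1&3? no. Sum: -2
Gen 11: crossing 1x2. Both 1&3? no. Sum: -2
Gen 12: 1 over 3. Both 1&3? yes. Contrib: +1. Sum: -1

Answer: -1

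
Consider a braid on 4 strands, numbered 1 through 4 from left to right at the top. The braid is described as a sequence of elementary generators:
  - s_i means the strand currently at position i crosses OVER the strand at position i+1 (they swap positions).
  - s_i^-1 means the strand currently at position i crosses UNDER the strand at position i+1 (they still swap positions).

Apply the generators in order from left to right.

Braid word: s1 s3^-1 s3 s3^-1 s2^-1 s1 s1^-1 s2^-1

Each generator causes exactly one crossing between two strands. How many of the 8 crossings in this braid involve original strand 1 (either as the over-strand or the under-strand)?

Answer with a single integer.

Gen 1: crossing 1x2. Involves strand 1? yes. Count so far: 1
Gen 2: crossing 3x4. Involves strand 1? no. Count so far: 1
Gen 3: crossing 4x3. Involves strand 1? no. Count so far: 1
Gen 4: crossing 3x4. Involves strand 1? no. Count so far: 1
Gen 5: crossing 1x4. Involves strand 1? yes. Count so far: 2
Gen 6: crossing 2x4. Involves strand 1? no. Count so far: 2
Gen 7: crossing 4x2. Involves strand 1? no. Count so far: 2
Gen 8: crossing 4x1. Involves strand 1? yes. Count so far: 3

Answer: 3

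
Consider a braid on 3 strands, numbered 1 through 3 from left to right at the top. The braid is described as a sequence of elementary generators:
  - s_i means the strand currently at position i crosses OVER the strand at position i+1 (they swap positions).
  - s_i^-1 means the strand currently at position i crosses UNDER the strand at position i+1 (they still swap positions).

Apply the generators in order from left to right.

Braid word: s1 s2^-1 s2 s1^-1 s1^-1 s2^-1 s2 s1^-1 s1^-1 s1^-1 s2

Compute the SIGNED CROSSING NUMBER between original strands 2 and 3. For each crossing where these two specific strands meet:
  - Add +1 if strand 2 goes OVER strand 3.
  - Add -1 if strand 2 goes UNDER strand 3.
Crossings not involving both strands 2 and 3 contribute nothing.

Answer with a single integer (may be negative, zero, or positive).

Gen 1: crossing 1x2. Both 2&3? no. Sum: 0
Gen 2: crossing 1x3. Both 2&3? no. Sum: 0
Gen 3: crossing 3x1. Both 2&3? no. Sum: 0
Gen 4: crossing 2x1. Both 2&3? no. Sum: 0
Gen 5: crossing 1x2. Both 2&3? no. Sum: 0
Gen 6: crossing 1x3. Both 2&3? no. Sum: 0
Gen 7: crossing 3x1. Both 2&3? no. Sum: 0
Gen 8: crossing 2x1. Both 2&3? no. Sum: 0
Gen 9: crossing 1x2. Both 2&3? no. Sum: 0
Gen 10: crossing 2x1. Both 2&3? no. Sum: 0
Gen 11: 2 over 3. Both 2&3? yes. Contrib: +1. Sum: 1

Answer: 1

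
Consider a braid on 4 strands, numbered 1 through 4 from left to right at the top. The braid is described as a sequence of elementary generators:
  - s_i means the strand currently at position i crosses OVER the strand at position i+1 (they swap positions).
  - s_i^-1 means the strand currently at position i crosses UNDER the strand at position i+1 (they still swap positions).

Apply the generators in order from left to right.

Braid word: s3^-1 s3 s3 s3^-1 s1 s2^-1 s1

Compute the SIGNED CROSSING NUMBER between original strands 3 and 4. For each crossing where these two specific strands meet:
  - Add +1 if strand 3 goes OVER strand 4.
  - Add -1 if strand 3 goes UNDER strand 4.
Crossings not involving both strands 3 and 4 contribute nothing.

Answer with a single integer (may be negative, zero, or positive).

Answer: 0

Derivation:
Gen 1: 3 under 4. Both 3&4? yes. Contrib: -1. Sum: -1
Gen 2: 4 over 3. Both 3&4? yes. Contrib: -1. Sum: -2
Gen 3: 3 over 4. Both 3&4? yes. Contrib: +1. Sum: -1
Gen 4: 4 under 3. Both 3&4? yes. Contrib: +1. Sum: 0
Gen 5: crossing 1x2. Both 3&4? no. Sum: 0
Gen 6: crossing 1x3. Both 3&4? no. Sum: 0
Gen 7: crossing 2x3. Both 3&4? no. Sum: 0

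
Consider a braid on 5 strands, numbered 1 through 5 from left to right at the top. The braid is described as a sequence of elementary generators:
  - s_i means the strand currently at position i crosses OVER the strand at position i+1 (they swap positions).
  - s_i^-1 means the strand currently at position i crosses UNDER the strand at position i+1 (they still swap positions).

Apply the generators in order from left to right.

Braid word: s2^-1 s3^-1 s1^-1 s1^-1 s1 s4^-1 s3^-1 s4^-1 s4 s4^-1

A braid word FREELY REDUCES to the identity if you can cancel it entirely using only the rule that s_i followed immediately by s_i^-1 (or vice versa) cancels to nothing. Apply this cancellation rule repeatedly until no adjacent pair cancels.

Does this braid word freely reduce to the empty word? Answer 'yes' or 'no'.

Gen 1 (s2^-1): push. Stack: [s2^-1]
Gen 2 (s3^-1): push. Stack: [s2^-1 s3^-1]
Gen 3 (s1^-1): push. Stack: [s2^-1 s3^-1 s1^-1]
Gen 4 (s1^-1): push. Stack: [s2^-1 s3^-1 s1^-1 s1^-1]
Gen 5 (s1): cancels prior s1^-1. Stack: [s2^-1 s3^-1 s1^-1]
Gen 6 (s4^-1): push. Stack: [s2^-1 s3^-1 s1^-1 s4^-1]
Gen 7 (s3^-1): push. Stack: [s2^-1 s3^-1 s1^-1 s4^-1 s3^-1]
Gen 8 (s4^-1): push. Stack: [s2^-1 s3^-1 s1^-1 s4^-1 s3^-1 s4^-1]
Gen 9 (s4): cancels prior s4^-1. Stack: [s2^-1 s3^-1 s1^-1 s4^-1 s3^-1]
Gen 10 (s4^-1): push. Stack: [s2^-1 s3^-1 s1^-1 s4^-1 s3^-1 s4^-1]
Reduced word: s2^-1 s3^-1 s1^-1 s4^-1 s3^-1 s4^-1

Answer: no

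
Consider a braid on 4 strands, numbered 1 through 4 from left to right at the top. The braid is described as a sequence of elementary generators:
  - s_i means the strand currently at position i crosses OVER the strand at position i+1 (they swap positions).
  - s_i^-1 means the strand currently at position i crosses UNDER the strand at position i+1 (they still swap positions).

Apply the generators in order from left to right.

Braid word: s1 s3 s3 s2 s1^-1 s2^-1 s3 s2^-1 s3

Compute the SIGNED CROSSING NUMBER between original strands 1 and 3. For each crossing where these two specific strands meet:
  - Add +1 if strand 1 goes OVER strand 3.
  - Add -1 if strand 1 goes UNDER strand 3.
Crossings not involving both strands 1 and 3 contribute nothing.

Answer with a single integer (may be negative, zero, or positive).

Answer: 1

Derivation:
Gen 1: crossing 1x2. Both 1&3? no. Sum: 0
Gen 2: crossing 3x4. Both 1&3? no. Sum: 0
Gen 3: crossing 4x3. Both 1&3? no. Sum: 0
Gen 4: 1 over 3. Both 1&3? yes. Contrib: +1. Sum: 1
Gen 5: crossing 2x3. Both 1&3? no. Sum: 1
Gen 6: crossing 2x1. Both 1&3? no. Sum: 1
Gen 7: crossing 2x4. Both 1&3? no. Sum: 1
Gen 8: crossing 1x4. Both 1&3? no. Sum: 1
Gen 9: crossing 1x2. Both 1&3? no. Sum: 1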